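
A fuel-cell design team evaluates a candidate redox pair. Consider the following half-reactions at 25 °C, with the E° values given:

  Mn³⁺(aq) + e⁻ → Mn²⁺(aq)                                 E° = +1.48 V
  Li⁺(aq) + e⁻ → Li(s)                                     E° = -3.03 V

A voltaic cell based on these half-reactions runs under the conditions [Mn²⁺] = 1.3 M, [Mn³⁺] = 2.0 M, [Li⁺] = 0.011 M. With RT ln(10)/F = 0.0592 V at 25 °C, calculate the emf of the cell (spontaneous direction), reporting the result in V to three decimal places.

+4.637 V

Mn³⁺/Mn²⁺ is the cathode (higher E°), Li⁺/Li the anode: E°cell = +1.48 − (-3.03) = +4.51 V, n = 1.
Overall: Mn³⁺(aq) + Li(s) → Mn²⁺(aq) + Li⁺(aq)
Q = [Mn²⁺]·[Li⁺] / ([Mn³⁺]); log Q = -2.146.
E = E° − (0.0592/n) log Q = +4.51 − (0.0592/1)(-2.146) = +4.637 V.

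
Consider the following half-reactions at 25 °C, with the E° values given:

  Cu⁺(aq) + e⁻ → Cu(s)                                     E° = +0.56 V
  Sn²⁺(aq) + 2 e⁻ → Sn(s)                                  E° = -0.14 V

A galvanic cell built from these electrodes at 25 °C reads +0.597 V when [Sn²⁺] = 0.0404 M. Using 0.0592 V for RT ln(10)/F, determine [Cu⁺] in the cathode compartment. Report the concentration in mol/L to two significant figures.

0.0037 M

Cu⁺/Cu is the cathode, Sn²⁺/Sn the anode: E°cell = +0.70 V, n = 2.
Overall reaction: 2 Cu⁺(aq) + Sn(s) → 2 Cu(s) + Sn²⁺(aq); Q = [Sn²⁺]^1/[Cu⁺]^2.
From E = E° − (0.0592/n) log Q: log Q = (E° − E)·n/0.0592 = (+0.70 − (+0.597))·2/0.0592 = 3.4797.
So 2·log[Cu⁺] = 1·log(0.0404) − log Q = -1.3936 − (3.4797) = -4.8733; log[Cu⁺] = -4.8733 / 2 = -2.4367; [Cu⁺] = 10^(-2.4367) ≈ 0.0037 M.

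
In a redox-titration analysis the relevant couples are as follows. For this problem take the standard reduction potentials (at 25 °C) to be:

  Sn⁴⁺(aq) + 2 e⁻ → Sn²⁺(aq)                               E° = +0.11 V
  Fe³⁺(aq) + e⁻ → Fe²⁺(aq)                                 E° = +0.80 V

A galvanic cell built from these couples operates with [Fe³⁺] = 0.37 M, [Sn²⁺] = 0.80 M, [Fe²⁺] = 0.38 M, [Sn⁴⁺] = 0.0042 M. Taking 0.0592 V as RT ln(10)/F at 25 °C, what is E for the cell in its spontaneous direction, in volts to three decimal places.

+0.757 V

Fe³⁺/Fe²⁺ is the cathode (higher E°), Sn⁴⁺/Sn²⁺ the anode: E°cell = +0.80 − (+0.11) = +0.69 V, n = 2.
Overall: 2 Fe³⁺(aq) + Sn²⁺(aq) → 2 Fe²⁺(aq) + Sn⁴⁺(aq)
Q = [Fe²⁺]^2·[Sn⁴⁺] / ([Fe³⁺]^2·[Sn²⁺]); log Q = -2.257.
E = E° − (0.0592/n) log Q = +0.69 − (0.0592/2)(-2.257) = +0.757 V.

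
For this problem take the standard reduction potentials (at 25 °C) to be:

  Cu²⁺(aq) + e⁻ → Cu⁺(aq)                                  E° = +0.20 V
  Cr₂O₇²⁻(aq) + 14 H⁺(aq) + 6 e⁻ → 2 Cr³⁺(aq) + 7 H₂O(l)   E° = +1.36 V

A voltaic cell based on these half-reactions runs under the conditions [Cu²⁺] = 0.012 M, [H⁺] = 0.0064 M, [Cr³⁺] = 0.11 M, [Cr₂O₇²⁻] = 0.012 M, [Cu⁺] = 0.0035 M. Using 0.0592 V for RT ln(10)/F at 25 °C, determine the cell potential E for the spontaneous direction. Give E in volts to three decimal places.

+0.825 V

Cr₂O₇²⁻/Cr³⁺ is the cathode (higher E°), Cu²⁺/Cu⁺ the anode: E°cell = +1.36 − (+0.20) = +1.16 V, n = 6.
Overall: Cr₂O₇²⁻(aq) + 14 H⁺(aq) + 6 Cu⁺(aq) → 2 Cr³⁺(aq) + 7 H₂O(l) + 6 Cu²⁺(aq)
Q = [Cr³⁺]^2·[Cu²⁺]^6 / ([Cr₂O₇²⁻]·[H⁺]^14·[Cu⁺]^6); log Q = 33.928.
E = E° − (0.0592/n) log Q = +1.16 − (0.0592/6)(33.928) = +0.825 V.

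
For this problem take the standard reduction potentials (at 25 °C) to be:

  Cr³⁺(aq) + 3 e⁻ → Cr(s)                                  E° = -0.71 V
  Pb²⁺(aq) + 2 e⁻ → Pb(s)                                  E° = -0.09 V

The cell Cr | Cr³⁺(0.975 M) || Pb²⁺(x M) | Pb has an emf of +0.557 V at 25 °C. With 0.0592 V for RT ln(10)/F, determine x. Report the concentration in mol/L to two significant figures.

Pb²⁺/Pb is the cathode, Cr³⁺/Cr the anode: E°cell = +0.62 V, n = 6.
Overall reaction: 3 Pb²⁺(aq) + 2 Cr(s) → 3 Pb(s) + 2 Cr³⁺(aq); Q = [Cr³⁺]^2/[Pb²⁺]^3.
From E = E° − (0.0592/n) log Q: log Q = (E° − E)·n/0.0592 = (+0.62 − (+0.557))·6/0.0592 = 6.3851.
So 3·log[Pb²⁺] = 2·log(0.975) − log Q = -0.0220 − (6.3851) = -6.4071; log[Pb²⁺] = -6.4071 / 3 = -2.1357; [Pb²⁺] = 10^(-2.1357) ≈ 0.0073 M.

0.0073 M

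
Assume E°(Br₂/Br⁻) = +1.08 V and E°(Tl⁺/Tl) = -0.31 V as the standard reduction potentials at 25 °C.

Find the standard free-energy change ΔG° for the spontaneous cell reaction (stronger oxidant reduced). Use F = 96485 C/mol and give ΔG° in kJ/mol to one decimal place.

-268.2 kJ/mol

Br₂/Br⁻ (E° = +1.08 V) is the cathode; Tl⁺/Tl (E° = -0.31 V) is the anode, so E°cell = +1.39 V.
Balancing electrons gives n = 2 (lcm of 2 and 1).
ΔG° = −nFE° = −(2)(96485)(+1.39) = -268,228 J = -268.2 kJ/mol.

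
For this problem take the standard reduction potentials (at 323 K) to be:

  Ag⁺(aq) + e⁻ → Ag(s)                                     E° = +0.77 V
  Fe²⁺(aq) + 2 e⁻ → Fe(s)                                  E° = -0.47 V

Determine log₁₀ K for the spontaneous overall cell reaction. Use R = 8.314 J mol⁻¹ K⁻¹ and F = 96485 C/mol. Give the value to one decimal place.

Cathode: Ag⁺/Ag; anode: Fe²⁺/Fe. E°cell = (+0.77) − (-0.47) = +1.24 V, with n = 2.
ΔG° = −nFE° = −RT ln K, so ln K = nFE°/(RT) = (2)(96485)(+1.24) / ((8.314)(323)) = 89.104.
log₁₀ K = 89.104 / ln 10 = 38.7.

38.7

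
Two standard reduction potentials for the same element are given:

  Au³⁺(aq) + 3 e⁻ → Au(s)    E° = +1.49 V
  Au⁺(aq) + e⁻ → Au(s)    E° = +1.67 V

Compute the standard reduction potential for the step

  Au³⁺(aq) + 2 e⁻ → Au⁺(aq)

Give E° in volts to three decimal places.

Sequential free energies add, so n₃E°₃ = n₁E°₁ + n₂E°₂.
With n₃ = 3, and the known step contributing 1×(+1.67) V, the unknown satisfies 2·E° = 3×(+1.49) − 1×(+1.67) = +2.800.
E° = +2.800 / 2 = +1.400 V.

+1.400 V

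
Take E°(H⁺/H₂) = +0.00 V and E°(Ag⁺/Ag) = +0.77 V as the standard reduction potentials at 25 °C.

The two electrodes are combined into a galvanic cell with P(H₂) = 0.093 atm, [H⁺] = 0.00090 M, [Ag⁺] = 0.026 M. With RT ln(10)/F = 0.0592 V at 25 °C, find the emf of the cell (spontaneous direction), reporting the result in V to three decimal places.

Ag⁺/Ag is the cathode (higher E°), H⁺/H₂ the anode: E°cell = +0.77 − (+0.00) = +0.77 V, n = 2.
Overall: 2 Ag⁺(aq) + H₂(g) → 2 Ag(s) + 2 H⁺(aq)
Q = [H⁺]^2 / ([Ag⁺]^2·P(H₂)); log Q = -1.890.
E = E° − (0.0592/n) log Q = +0.77 − (0.0592/2)(-1.890) = +0.826 V.

+0.826 V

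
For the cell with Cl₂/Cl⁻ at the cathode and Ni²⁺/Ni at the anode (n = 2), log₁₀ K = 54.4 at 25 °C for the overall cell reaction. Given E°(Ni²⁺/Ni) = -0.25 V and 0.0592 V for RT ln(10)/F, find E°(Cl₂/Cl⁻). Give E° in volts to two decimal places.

+1.36 V

E°cell = (0.0592/n)·log K = (0.0592/2)(54.4) = +1.610 V.
Since Cl₂/Cl⁻ is the cathode and Ni²⁺/Ni the anode, E°cell = E°(Cl₂/Cl⁻) − E°(Ni²⁺/Ni).
So E°(Cl₂/Cl⁻) = E°cell + E°(Ni²⁺/Ni) = +1.610 + (-0.25) = +1.36 V.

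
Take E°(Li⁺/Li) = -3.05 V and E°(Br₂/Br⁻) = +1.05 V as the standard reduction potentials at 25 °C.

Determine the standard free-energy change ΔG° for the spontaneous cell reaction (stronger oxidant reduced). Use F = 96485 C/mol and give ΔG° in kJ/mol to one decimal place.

-791.2 kJ/mol

Br₂/Br⁻ (E° = +1.05 V) is the cathode; Li⁺/Li (E° = -3.05 V) is the anode, so E°cell = +4.10 V.
Balancing electrons gives n = 2 (lcm of 2 and 1).
ΔG° = −nFE° = −(2)(96485)(+4.10) = -791,177 J = -791.2 kJ/mol.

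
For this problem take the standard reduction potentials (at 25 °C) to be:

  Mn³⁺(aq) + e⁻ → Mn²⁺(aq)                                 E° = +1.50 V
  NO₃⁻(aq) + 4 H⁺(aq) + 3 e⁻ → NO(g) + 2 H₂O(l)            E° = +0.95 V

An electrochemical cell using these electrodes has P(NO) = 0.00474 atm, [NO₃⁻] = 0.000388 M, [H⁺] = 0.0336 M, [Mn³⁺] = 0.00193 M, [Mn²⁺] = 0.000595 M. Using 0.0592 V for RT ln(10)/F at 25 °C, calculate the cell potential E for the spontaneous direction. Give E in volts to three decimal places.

+0.718 V

Mn³⁺/Mn²⁺ is the cathode (higher E°), NO₃⁻/NO the anode: E°cell = +1.50 − (+0.95) = +0.55 V, n = 3.
Overall: 3 Mn³⁺(aq) + NO(g) + 2 H₂O(l) → 3 Mn²⁺(aq) + NO₃⁻(aq) + 4 H⁺(aq)
Q = [Mn²⁺]^3·[NO₃⁻]·[H⁺]^4 / ([Mn³⁺]^3·P(NO)); log Q = -8.515.
E = E° − (0.0592/n) log Q = +0.55 − (0.0592/3)(-8.515) = +0.718 V.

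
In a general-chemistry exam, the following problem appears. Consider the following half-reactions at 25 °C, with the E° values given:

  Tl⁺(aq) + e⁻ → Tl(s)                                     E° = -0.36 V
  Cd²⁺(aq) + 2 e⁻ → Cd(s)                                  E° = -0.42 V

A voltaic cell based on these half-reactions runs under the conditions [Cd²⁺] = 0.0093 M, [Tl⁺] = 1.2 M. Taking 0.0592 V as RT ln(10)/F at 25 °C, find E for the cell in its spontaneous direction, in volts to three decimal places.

Tl⁺/Tl is the cathode (higher E°), Cd²⁺/Cd the anode: E°cell = -0.36 − (-0.42) = +0.06 V, n = 2.
Overall: 2 Tl⁺(aq) + Cd(s) → 2 Tl(s) + Cd²⁺(aq)
Q = [Cd²⁺] / ([Tl⁺]^2); log Q = -2.190.
E = E° − (0.0592/n) log Q = +0.06 − (0.0592/2)(-2.190) = +0.125 V.

+0.125 V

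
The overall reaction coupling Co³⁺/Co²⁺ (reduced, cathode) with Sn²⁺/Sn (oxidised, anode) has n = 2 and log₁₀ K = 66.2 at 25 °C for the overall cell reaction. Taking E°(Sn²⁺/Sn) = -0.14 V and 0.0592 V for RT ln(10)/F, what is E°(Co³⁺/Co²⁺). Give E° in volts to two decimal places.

+1.82 V

E°cell = (0.0592/n)·log K = (0.0592/2)(66.2) = +1.960 V.
Since Co³⁺/Co²⁺ is the cathode and Sn²⁺/Sn the anode, E°cell = E°(Co³⁺/Co²⁺) − E°(Sn²⁺/Sn).
So E°(Co³⁺/Co²⁺) = E°cell + E°(Sn²⁺/Sn) = +1.960 + (-0.14) = +1.82 V.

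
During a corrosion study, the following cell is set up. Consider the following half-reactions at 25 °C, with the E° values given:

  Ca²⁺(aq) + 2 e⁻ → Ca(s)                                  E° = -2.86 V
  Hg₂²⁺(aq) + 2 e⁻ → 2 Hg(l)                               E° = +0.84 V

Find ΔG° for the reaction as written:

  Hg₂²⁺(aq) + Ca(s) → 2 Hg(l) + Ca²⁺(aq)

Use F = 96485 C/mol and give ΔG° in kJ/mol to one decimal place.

As written, Hg₂²⁺/Hg is reduced (cathode) and Ca²⁺/Ca is oxidised (anode), so E°cell = (+0.84) − (-2.86) = +3.70 V.
Balancing electrons gives n = 2.
ΔG° = −nFE° = −(2)(96485)(+3.70) = -713,989 J = -714.0 kJ/mol.

-714.0 kJ/mol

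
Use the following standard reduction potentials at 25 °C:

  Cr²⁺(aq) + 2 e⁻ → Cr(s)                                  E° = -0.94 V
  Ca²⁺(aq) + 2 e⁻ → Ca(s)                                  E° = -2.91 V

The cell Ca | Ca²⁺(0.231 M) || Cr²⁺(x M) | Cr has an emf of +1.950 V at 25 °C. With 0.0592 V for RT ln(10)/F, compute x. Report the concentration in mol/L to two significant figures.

Cr²⁺/Cr is the cathode, Ca²⁺/Ca the anode: E°cell = +1.97 V, n = 2.
Overall reaction: Cr²⁺(aq) + Ca(s) → Cr(s) + Ca²⁺(aq); Q = [Ca²⁺]^1/[Cr²⁺]^1.
From E = E° − (0.0592/n) log Q: log Q = (E° − E)·n/0.0592 = (+1.97 − (+1.950))·2/0.0592 = 0.6757.
So 1·log[Cr²⁺] = 1·log(0.231) − log Q = -0.6364 − (0.6757) = -1.3121; [Cr²⁺] = 10^(-1.3121) ≈ 0.049 M.

0.049 M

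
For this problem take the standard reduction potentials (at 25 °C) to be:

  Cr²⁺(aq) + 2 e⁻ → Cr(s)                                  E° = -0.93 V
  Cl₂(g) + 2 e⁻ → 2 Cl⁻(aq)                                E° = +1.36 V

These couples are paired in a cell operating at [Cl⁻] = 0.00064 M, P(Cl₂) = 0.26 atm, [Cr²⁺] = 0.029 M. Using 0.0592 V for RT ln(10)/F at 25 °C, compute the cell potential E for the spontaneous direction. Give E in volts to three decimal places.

+2.507 V

Cl₂/Cl⁻ is the cathode (higher E°), Cr²⁺/Cr the anode: E°cell = +1.36 − (-0.93) = +2.29 V, n = 2.
Overall: Cl₂(g) + Cr(s) → 2 Cl⁻(aq) + Cr²⁺(aq)
Q = [Cl⁻]^2·[Cr²⁺] / (P(Cl₂)); log Q = -7.340.
E = E° − (0.0592/n) log Q = +2.29 − (0.0592/2)(-7.340) = +2.507 V.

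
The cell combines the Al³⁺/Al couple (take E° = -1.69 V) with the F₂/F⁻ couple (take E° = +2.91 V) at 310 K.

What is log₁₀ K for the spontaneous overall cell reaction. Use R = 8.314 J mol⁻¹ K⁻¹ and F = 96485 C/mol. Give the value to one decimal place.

448.7

Cathode: F₂/F⁻; anode: Al³⁺/Al. E°cell = (+2.91) − (-1.69) = +4.60 V, with n = 6.
ΔG° = −nFE° = −RT ln K, so ln K = nFE°/(RT) = (6)(96485)(+4.60) / ((8.314)(310)) = 1033.230.
log₁₀ K = 1033.230 / ln 10 = 448.7.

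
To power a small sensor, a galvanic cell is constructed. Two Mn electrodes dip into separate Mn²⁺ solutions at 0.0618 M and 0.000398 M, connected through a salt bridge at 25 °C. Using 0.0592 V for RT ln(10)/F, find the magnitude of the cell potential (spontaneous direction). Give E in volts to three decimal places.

+0.065 V

For a concentration cell E°cell = 0. The 0.0618 M side is the cathode (reduction is favoured where [Mn²⁺] is higher).
With n = 2, E = −(0.0592/2) log([Mn²⁺]ₐₙ/[Mn²⁺]꜀ₐₜ) = −(0.0592/2) log(0.000398/0.0618) = −(0.0592/2)(-2.191) = +0.065 V.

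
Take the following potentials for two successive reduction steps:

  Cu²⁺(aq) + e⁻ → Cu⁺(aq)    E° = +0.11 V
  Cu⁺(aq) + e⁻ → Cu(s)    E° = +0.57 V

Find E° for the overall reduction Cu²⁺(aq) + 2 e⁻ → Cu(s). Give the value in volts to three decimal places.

+0.340 V

Adding the free-energy changes (−nFE°) of the two steps gives −n₃FE°₃ = −n₁FE°₁ − n₂FE°₂.
E°₃ = (1×+0.11 + 1×+0.57) / 2 = (+0.680) / 2 = +0.340 V.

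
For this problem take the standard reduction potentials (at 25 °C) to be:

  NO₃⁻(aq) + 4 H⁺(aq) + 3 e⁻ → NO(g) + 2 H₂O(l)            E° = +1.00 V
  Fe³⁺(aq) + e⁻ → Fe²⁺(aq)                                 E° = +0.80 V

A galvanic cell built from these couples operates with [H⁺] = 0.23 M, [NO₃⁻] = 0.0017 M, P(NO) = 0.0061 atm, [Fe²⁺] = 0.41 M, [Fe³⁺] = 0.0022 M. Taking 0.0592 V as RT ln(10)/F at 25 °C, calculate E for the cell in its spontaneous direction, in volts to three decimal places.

+0.273 V

NO₃⁻/NO is the cathode (higher E°), Fe³⁺/Fe²⁺ the anode: E°cell = +1.00 − (+0.80) = +0.20 V, n = 3.
Overall: NO₃⁻(aq) + 4 H⁺(aq) + 3 Fe²⁺(aq) → NO(g) + 2 H₂O(l) + 3 Fe³⁺(aq)
Q = P(NO)·[Fe³⁺]^3 / ([NO₃⁻]·[H⁺]^4·[Fe²⁺]^3); log Q = -3.703.
E = E° − (0.0592/n) log Q = +0.20 − (0.0592/3)(-3.703) = +0.273 V.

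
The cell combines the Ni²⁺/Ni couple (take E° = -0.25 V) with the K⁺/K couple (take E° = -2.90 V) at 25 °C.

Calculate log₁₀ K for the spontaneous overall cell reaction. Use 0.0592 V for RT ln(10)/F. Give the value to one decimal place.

89.5

Cathode: Ni²⁺/Ni; anode: K⁺/K. E°cell = +2.65 V, n = 2.
log K = nE°cell / 0.0592 = (2)(+2.65) / 0.0592 = 89.5.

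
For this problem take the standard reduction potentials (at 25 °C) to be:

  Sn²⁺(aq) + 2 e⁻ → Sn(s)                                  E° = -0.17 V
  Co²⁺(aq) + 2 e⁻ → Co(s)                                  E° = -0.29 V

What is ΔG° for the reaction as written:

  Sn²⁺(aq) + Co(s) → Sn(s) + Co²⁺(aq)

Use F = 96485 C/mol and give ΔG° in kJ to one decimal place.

As written, Sn²⁺/Sn is reduced (cathode) and Co²⁺/Co is oxidised (anode), so E°cell = (-0.17) − (-0.29) = +0.12 V.
Balancing electrons gives n = 2.
ΔG° = −nFE° = −(2)(96485)(+0.12) = -23,156 J = -23.2 kJ.

-23.2 kJ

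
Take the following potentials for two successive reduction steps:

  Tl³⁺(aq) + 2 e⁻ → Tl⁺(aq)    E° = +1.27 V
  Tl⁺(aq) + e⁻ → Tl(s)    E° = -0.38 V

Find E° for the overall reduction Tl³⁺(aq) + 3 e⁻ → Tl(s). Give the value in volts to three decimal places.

Since ΔG° = −nFE° is additive over sequential reductions, n₃E°₃ = n₁E°₁ + n₂E°₂.
E°₃ = (2×+1.27 + 1×-0.38) / 3 = (+2.160) / 3 = +0.720 V.

+0.720 V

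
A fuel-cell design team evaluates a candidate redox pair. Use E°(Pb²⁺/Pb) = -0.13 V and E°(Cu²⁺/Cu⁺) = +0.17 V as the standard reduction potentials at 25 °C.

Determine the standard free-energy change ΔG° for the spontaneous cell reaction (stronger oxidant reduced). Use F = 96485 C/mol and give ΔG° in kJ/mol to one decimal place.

-57.9 kJ/mol

Cu²⁺/Cu⁺ (E° = +0.17 V) is the cathode; Pb²⁺/Pb (E° = -0.13 V) is the anode, so E°cell = +0.30 V.
Balancing electrons gives n = 2 (lcm of 1 and 2).
ΔG° = −nFE° = −(2)(96485)(+0.30) = -57,891 J = -57.9 kJ/mol.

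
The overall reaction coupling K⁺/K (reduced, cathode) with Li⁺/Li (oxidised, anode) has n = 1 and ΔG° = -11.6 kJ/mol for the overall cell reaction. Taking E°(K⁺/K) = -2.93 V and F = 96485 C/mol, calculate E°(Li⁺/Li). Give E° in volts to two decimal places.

-3.05 V

E°cell = −ΔG°/(nF) = −(-11.6×10³)/((1)(96485)) = +0.120 V.
Since K⁺/K is the cathode and Li⁺/Li the anode, E°cell = E°(K⁺/K) − E°(Li⁺/Li).
So E°(Li⁺/Li) = E°(K⁺/K) − E°cell = (-2.93) − (+0.120) = -3.05 V.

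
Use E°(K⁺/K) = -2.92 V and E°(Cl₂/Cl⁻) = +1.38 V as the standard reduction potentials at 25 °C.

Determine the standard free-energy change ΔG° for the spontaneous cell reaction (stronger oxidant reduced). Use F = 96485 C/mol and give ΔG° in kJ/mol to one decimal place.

Cl₂/Cl⁻ (E° = +1.38 V) is the cathode; K⁺/K (E° = -2.92 V) is the anode, so E°cell = +4.30 V.
Balancing electrons gives n = 2 (lcm of 2 and 1).
ΔG° = −nFE° = −(2)(96485)(+4.30) = -829,771 J = -829.8 kJ/mol.

-829.8 kJ/mol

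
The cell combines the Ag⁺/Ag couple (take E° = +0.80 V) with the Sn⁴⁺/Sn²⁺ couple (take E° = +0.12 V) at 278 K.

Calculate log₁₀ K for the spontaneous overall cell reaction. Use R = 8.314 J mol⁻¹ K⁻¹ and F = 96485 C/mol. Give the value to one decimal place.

24.7

Cathode: Ag⁺/Ag; anode: Sn⁴⁺/Sn²⁺. E°cell = (+0.80) − (+0.12) = +0.68 V, with n = 2.
ΔG° = −nFE° = −RT ln K, so ln K = nFE°/(RT) = (2)(96485)(+0.68) / ((8.314)(278)) = 56.773.
log₁₀ K = 56.773 / ln 10 = 24.7.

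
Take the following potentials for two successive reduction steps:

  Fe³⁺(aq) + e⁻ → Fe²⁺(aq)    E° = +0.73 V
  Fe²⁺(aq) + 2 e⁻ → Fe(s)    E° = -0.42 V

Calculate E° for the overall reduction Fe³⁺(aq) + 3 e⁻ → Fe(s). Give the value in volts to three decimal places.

-0.037 V

Standard free energies of sequential steps add: ΔG°₃ = ΔG°₁ + ΔG°₂, so n₃E°₃ = n₁E°₁ + n₂E°₂.
E°₃ = (1×+0.73 + 2×-0.42) / 3 = (-0.110) / 3 = -0.037 V.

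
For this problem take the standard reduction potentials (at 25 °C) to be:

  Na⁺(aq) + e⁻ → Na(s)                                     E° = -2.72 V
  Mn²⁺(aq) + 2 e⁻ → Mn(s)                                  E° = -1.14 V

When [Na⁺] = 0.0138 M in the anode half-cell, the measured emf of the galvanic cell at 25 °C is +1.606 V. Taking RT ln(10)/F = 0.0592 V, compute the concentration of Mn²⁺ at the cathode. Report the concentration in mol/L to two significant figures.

0.0014 M

Mn²⁺/Mn is the cathode, Na⁺/Na the anode: E°cell = +1.58 V, n = 2.
Overall reaction: Mn²⁺(aq) + 2 Na(s) → Mn(s) + 2 Na⁺(aq); Q = [Na⁺]^2/[Mn²⁺]^1.
From E = E° − (0.0592/n) log Q: log Q = (E° − E)·n/0.0592 = (+1.58 − (+1.606))·2/0.0592 = -0.8784.
So 1·log[Mn²⁺] = 2·log(0.0138) − log Q = -3.7202 − (-0.8784) = -2.8418; [Mn²⁺] = 10^(-2.8418) ≈ 0.0014 M.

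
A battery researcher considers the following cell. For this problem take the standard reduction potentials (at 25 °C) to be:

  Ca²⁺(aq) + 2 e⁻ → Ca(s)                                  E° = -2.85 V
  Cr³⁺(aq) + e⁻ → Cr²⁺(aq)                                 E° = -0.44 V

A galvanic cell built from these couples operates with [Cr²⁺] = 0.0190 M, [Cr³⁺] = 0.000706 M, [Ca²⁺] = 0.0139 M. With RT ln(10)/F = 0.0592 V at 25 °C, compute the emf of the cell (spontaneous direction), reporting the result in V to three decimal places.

Cr³⁺/Cr²⁺ is the cathode (higher E°), Ca²⁺/Ca the anode: E°cell = -0.44 − (-2.85) = +2.41 V, n = 2.
Overall: 2 Cr³⁺(aq) + Ca(s) → 2 Cr²⁺(aq) + Ca²⁺(aq)
Q = [Cr²⁺]^2·[Ca²⁺] / ([Cr³⁺]^2); log Q = 1.003.
E = E° − (0.0592/n) log Q = +2.41 − (0.0592/2)(1.003) = +2.380 V.

+2.380 V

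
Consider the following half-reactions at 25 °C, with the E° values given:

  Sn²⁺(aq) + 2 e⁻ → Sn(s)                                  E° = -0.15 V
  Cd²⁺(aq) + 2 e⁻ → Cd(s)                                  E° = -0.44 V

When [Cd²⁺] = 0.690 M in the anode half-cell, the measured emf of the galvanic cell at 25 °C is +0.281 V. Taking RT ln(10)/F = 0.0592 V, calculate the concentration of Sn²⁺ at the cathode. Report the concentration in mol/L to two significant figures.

Sn²⁺/Sn is the cathode, Cd²⁺/Cd the anode: E°cell = +0.29 V, n = 2.
Overall reaction: Sn²⁺(aq) + Cd(s) → Sn(s) + Cd²⁺(aq); Q = [Cd²⁺]^1/[Sn²⁺]^1.
From E = E° − (0.0592/n) log Q: log Q = (E° − E)·n/0.0592 = (+0.29 − (+0.281))·2/0.0592 = 0.3041.
So 1·log[Sn²⁺] = 1·log(0.69) − log Q = -0.1612 − (0.3041) = -0.4653; [Sn²⁺] = 10^(-0.4653) ≈ 0.34 M.

0.34 M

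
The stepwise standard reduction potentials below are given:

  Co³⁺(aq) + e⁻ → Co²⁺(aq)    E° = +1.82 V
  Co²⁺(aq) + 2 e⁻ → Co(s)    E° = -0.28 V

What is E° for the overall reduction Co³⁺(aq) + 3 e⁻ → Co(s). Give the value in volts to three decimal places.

Standard free energies of sequential steps add: ΔG°₃ = ΔG°₁ + ΔG°₂, so n₃E°₃ = n₁E°₁ + n₂E°₂.
E°₃ = (1×+1.82 + 2×-0.28) / 3 = (+1.260) / 3 = +0.420 V.

+0.420 V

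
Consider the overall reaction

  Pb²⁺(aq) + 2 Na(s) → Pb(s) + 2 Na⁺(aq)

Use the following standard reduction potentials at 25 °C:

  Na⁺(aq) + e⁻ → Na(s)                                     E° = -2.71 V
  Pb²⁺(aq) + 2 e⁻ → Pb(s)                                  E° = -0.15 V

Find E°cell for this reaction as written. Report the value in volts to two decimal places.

+2.56 V

The Pb²⁺/Pb couple has the higher reduction potential, so it is the cathode; Na⁺/Na is oxidised at the anode.
E°cell = E°(cathode) − E°(anode) = (-0.15) − (-2.71) = +2.56 V.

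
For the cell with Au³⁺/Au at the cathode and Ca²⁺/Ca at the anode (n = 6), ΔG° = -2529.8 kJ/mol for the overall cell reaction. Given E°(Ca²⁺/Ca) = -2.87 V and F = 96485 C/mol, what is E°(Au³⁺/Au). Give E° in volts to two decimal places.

E°cell = −ΔG°/(nF) = −(-2529.8×10³)/((6)(96485)) = +4.370 V.
Since Au³⁺/Au is the cathode and Ca²⁺/Ca the anode, E°cell = E°(Au³⁺/Au) − E°(Ca²⁺/Ca).
So E°(Au³⁺/Au) = E°cell + E°(Ca²⁺/Ca) = +4.370 + (-2.87) = +1.50 V.

+1.50 V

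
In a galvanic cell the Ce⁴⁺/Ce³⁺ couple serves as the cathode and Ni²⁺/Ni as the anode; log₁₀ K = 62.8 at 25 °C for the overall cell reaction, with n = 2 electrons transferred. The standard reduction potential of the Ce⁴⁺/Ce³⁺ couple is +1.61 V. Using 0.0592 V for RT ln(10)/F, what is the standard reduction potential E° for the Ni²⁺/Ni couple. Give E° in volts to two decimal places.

E°cell = (0.0592/n)·log K = (0.0592/2)(62.8) = +1.859 V.
Since Ce⁴⁺/Ce³⁺ is the cathode and Ni²⁺/Ni the anode, E°cell = E°(Ce⁴⁺/Ce³⁺) − E°(Ni²⁺/Ni).
So E°(Ni²⁺/Ni) = E°(Ce⁴⁺/Ce³⁺) − E°cell = (+1.61) − (+1.859) = -0.25 V.

-0.25 V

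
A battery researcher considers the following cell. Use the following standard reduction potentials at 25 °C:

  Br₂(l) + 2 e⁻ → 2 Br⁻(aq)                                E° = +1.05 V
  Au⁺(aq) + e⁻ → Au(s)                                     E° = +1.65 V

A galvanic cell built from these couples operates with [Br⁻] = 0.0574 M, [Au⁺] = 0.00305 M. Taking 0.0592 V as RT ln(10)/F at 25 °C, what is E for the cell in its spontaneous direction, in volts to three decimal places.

+0.378 V

Au⁺/Au is the cathode (higher E°), Br₂/Br⁻ the anode: E°cell = +1.65 − (+1.05) = +0.60 V, n = 2.
Overall: 2 Au⁺(aq) + 2 Br⁻(aq) → 2 Au(s) + Br₂(l)
Q = 1 / ([Au⁺]^2·[Br⁻]^2); log Q = 7.514.
E = E° − (0.0592/n) log Q = +0.60 − (0.0592/2)(7.514) = +0.378 V.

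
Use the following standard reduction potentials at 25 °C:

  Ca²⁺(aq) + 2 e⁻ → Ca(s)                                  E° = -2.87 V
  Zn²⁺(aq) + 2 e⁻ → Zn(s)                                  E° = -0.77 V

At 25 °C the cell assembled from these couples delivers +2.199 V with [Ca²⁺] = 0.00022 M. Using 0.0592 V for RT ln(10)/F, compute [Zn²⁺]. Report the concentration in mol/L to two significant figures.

Zn²⁺/Zn is the cathode, Ca²⁺/Ca the anode: E°cell = +2.10 V, n = 2.
Overall reaction: Zn²⁺(aq) + Ca(s) → Zn(s) + Ca²⁺(aq); Q = [Ca²⁺]^1/[Zn²⁺]^1.
From E = E° − (0.0592/n) log Q: log Q = (E° − E)·n/0.0592 = (+2.10 − (+2.199))·2/0.0592 = -3.3446.
So 1·log[Zn²⁺] = 1·log(0.00022) − log Q = -3.6576 − (-3.3446) = -0.3130; [Zn²⁺] = 10^(-0.3130) ≈ 0.49 M.

0.49 M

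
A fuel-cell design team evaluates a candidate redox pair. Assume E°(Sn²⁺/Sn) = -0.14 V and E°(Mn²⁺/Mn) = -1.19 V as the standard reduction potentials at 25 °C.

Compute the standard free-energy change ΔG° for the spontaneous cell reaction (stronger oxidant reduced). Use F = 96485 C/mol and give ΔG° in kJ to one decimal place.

-202.6 kJ

Sn²⁺/Sn (E° = -0.14 V) is the cathode; Mn²⁺/Mn (E° = -1.19 V) is the anode, so E°cell = +1.05 V.
Balancing electrons gives n = 2 (lcm of 2 and 2).
ΔG° = −nFE° = −(2)(96485)(+1.05) = -202,618 J = -202.6 kJ.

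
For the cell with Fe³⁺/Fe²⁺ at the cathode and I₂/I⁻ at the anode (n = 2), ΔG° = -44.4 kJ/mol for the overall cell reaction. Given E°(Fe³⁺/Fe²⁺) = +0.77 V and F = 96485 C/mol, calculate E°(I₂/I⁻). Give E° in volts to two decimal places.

E°cell = −ΔG°/(nF) = −(-44.4×10³)/((2)(96485)) = +0.230 V.
Since Fe³⁺/Fe²⁺ is the cathode and I₂/I⁻ the anode, E°cell = E°(Fe³⁺/Fe²⁺) − E°(I₂/I⁻).
So E°(I₂/I⁻) = E°(Fe³⁺/Fe²⁺) − E°cell = (+0.77) − (+0.230) = +0.54 V.

+0.54 V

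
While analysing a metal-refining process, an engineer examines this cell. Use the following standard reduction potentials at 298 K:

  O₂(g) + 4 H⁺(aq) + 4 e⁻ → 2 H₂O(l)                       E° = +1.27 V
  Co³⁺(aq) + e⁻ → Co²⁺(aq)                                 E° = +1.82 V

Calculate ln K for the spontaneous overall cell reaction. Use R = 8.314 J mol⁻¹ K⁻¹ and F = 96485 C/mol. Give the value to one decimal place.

85.7

Cathode: Co³⁺/Co²⁺; anode: O₂/H₂O. E°cell = (+1.82) − (+1.27) = +0.55 V, with n = 4.
ΔG° = −nFE° = −RT ln K, so ln K = nFE°/(RT) = (4)(96485)(+0.55) / ((8.314)(298)) = 85.675.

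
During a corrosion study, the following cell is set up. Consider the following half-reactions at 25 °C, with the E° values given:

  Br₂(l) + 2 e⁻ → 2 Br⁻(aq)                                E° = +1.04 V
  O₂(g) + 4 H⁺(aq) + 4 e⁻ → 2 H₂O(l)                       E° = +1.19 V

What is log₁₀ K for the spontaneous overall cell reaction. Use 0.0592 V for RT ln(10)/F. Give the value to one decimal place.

Cathode: O₂/H₂O; anode: Br₂/Br⁻. E°cell = +0.15 V, n = 4.
log K = nE°cell / 0.0592 = (4)(+0.15) / 0.0592 = 10.1.

10.1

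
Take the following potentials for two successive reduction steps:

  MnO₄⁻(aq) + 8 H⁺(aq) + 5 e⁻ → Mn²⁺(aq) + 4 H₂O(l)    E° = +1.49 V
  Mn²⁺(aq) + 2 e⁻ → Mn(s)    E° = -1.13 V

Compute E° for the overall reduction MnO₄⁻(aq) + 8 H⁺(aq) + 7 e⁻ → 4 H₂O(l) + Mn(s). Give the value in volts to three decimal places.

+0.741 V

Adding the free-energy changes (−nFE°) of the two steps gives −n₃FE°₃ = −n₁FE°₁ − n₂FE°₂.
E°₃ = (5×+1.49 + 2×-1.13) / 7 = (+5.190) / 7 = +0.741 V.
Simply averaging or adding the two E° values would be wrong; the electron-weighted sum is required.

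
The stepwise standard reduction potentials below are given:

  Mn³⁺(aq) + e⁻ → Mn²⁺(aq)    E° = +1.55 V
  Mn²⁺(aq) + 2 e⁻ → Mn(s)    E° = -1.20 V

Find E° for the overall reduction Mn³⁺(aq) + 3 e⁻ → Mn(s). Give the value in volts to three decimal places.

-0.283 V

Standard free energies of sequential steps add: ΔG°₃ = ΔG°₁ + ΔG°₂, so n₃E°₃ = n₁E°₁ + n₂E°₂.
E°₃ = (1×+1.55 + 2×-1.20) / 3 = (-0.850) / 3 = -0.283 V.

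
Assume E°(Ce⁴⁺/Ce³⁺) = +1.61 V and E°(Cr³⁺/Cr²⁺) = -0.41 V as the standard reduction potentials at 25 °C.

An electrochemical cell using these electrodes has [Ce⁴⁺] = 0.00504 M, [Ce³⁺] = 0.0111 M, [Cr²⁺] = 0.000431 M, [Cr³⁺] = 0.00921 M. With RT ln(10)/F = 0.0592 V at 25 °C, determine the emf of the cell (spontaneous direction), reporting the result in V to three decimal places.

+1.921 V

Ce⁴⁺/Ce³⁺ is the cathode (higher E°), Cr³⁺/Cr²⁺ the anode: E°cell = +1.61 − (-0.41) = +2.02 V, n = 1.
Overall: Ce⁴⁺(aq) + Cr²⁺(aq) → Ce³⁺(aq) + Cr³⁺(aq)
Q = [Ce³⁺]·[Cr³⁺] / ([Ce⁴⁺]·[Cr²⁺]); log Q = 1.673.
E = E° − (0.0592/n) log Q = +2.02 − (0.0592/1)(1.673) = +1.921 V.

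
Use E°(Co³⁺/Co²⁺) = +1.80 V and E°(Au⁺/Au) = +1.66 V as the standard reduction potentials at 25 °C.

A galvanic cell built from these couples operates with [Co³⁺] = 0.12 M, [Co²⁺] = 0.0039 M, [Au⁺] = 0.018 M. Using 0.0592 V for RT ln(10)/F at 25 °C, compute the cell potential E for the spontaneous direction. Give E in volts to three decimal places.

+0.331 V

Co³⁺/Co²⁺ is the cathode (higher E°), Au⁺/Au the anode: E°cell = +1.80 − (+1.66) = +0.14 V, n = 1.
Overall: Co³⁺(aq) + Au(s) → Co²⁺(aq) + Au⁺(aq)
Q = [Co²⁺]·[Au⁺] / ([Co³⁺]); log Q = -3.233.
E = E° − (0.0592/n) log Q = +0.14 − (0.0592/1)(-3.233) = +0.331 V.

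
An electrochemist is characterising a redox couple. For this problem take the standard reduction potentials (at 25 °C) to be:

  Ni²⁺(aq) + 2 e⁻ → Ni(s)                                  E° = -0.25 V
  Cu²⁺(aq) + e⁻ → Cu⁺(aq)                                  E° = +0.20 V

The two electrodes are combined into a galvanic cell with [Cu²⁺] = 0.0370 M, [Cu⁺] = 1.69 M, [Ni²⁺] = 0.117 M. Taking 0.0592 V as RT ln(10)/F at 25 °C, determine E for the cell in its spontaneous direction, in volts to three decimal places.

+0.379 V

Cu²⁺/Cu⁺ is the cathode (higher E°), Ni²⁺/Ni the anode: E°cell = +0.20 − (-0.25) = +0.45 V, n = 2.
Overall: 2 Cu²⁺(aq) + Ni(s) → 2 Cu⁺(aq) + Ni²⁺(aq)
Q = [Cu⁺]^2·[Ni²⁺] / ([Cu²⁺]^2); log Q = 2.388.
E = E° − (0.0592/n) log Q = +0.45 − (0.0592/2)(2.388) = +0.379 V.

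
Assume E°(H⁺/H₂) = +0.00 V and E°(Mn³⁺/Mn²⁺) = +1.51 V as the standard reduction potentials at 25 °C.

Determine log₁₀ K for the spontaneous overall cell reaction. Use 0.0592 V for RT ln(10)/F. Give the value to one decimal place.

Cathode: Mn³⁺/Mn²⁺; anode: H⁺/H₂. E°cell = +1.51 V, n = 2.
log K = nE°cell / 0.0592 = (2)(+1.51) / 0.0592 = 51.0.

51.0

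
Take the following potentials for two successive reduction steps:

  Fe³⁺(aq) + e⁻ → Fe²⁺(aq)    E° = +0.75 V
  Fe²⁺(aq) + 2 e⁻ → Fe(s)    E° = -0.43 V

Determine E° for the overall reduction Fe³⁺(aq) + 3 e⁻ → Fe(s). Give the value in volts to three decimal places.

Standard free energies of sequential steps add: ΔG°₃ = ΔG°₁ + ΔG°₂, so n₃E°₃ = n₁E°₁ + n₂E°₂.
E°₃ = (1×+0.75 + 2×-0.43) / 3 = (-0.110) / 3 = -0.037 V.

-0.037 V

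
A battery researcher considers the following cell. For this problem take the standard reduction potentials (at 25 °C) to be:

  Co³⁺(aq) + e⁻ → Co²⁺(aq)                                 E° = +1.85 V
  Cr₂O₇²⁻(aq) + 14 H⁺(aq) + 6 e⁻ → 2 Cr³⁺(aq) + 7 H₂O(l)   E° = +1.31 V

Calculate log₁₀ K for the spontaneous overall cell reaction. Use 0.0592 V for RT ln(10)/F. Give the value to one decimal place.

Cathode: Co³⁺/Co²⁺; anode: Cr₂O₇²⁻/Cr³⁺. E°cell = +0.54 V, n = 6.
log K = nE°cell / 0.0592 = (6)(+0.54) / 0.0592 = 54.7.

54.7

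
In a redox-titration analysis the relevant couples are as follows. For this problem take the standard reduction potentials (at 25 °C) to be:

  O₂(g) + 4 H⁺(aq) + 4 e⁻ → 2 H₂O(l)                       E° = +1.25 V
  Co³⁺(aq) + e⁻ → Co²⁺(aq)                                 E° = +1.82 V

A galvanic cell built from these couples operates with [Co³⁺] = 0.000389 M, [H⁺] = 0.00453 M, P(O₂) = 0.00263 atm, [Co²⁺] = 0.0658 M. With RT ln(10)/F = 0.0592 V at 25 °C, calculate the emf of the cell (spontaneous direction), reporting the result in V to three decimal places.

+0.615 V

Co³⁺/Co²⁺ is the cathode (higher E°), O₂/H₂O the anode: E°cell = +1.82 − (+1.25) = +0.57 V, n = 4.
Overall: 4 Co³⁺(aq) + 2 H₂O(l) → 4 Co²⁺(aq) + O₂(g) + 4 H⁺(aq)
Q = [Co²⁺]^4·P(O₂)·[H⁺]^4 / ([Co³⁺]^4); log Q = -3.043.
E = E° − (0.0592/n) log Q = +0.57 − (0.0592/4)(-3.043) = +0.615 V.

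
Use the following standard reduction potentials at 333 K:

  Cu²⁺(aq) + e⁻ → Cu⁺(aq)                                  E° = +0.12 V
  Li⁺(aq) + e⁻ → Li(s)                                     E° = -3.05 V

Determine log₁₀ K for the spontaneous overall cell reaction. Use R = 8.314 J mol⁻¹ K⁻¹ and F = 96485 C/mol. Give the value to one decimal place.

48.0

Cathode: Cu²⁺/Cu⁺; anode: Li⁺/Li. E°cell = (+0.12) − (-3.05) = +3.17 V, with n = 1.
ΔG° = −nFE° = −RT ln K, so ln K = nFE°/(RT) = (1)(96485)(+3.17) / ((8.314)(333)) = 110.475.
log₁₀ K = 110.475 / ln 10 = 48.0.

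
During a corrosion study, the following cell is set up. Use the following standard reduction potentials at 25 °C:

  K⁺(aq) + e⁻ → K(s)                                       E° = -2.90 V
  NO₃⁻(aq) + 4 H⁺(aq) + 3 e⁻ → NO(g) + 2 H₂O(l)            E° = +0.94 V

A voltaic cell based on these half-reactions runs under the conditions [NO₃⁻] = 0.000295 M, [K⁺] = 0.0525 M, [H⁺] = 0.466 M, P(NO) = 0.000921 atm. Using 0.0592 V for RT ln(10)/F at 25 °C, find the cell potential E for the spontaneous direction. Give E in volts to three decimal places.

+3.880 V

NO₃⁻/NO is the cathode (higher E°), K⁺/K the anode: E°cell = +0.94 − (-2.90) = +3.84 V, n = 3.
Overall: NO₃⁻(aq) + 4 H⁺(aq) + 3 K(s) → NO(g) + 2 H₂O(l) + 3 K⁺(aq)
Q = P(NO)·[K⁺]^3 / ([NO₃⁻]·[H⁺]^4); log Q = -2.019.
E = E° − (0.0592/n) log Q = +3.84 − (0.0592/3)(-2.019) = +3.880 V.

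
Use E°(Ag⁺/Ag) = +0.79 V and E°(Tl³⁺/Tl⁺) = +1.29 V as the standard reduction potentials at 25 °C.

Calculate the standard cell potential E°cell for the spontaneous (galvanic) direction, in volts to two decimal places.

+0.50 V

The Tl³⁺/Tl⁺ couple has the higher reduction potential, so it is the cathode; Ag⁺/Ag is oxidised at the anode.
E°cell = E°(cathode) − E°(anode) = (+1.29) − (+0.79) = +0.50 V.
Since E°cell > 0, the reaction is spontaneous under standard conditions.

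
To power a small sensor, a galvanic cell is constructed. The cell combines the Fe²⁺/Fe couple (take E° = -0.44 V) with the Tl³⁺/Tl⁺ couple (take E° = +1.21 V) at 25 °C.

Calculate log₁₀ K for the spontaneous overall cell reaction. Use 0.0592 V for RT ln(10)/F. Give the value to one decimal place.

55.7

Cathode: Tl³⁺/Tl⁺; anode: Fe²⁺/Fe. E°cell = +1.65 V, n = 2.
log K = nE°cell / 0.0592 = (2)(+1.65) / 0.0592 = 55.7.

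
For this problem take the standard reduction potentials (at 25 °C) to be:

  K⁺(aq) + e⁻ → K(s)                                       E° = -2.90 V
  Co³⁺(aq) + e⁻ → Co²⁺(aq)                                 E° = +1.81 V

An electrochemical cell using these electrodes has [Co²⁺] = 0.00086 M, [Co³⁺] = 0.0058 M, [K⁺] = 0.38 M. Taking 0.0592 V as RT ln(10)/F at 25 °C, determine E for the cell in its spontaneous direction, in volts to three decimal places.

+4.784 V

Co³⁺/Co²⁺ is the cathode (higher E°), K⁺/K the anode: E°cell = +1.81 − (-2.90) = +4.71 V, n = 1.
Overall: Co³⁺(aq) + K(s) → Co²⁺(aq) + K⁺(aq)
Q = [Co²⁺]·[K⁺] / ([Co³⁺]); log Q = -1.249.
E = E° − (0.0592/n) log Q = +4.71 − (0.0592/1)(-1.249) = +4.784 V.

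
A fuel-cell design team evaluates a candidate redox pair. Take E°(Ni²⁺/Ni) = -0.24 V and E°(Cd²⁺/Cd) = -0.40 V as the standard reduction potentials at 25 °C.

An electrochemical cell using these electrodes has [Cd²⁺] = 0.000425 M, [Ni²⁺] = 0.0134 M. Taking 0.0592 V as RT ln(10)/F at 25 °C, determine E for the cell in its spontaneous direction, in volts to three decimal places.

+0.204 V

Ni²⁺/Ni is the cathode (higher E°), Cd²⁺/Cd the anode: E°cell = -0.24 − (-0.40) = +0.16 V, n = 2.
Overall: Ni²⁺(aq) + Cd(s) → Ni(s) + Cd²⁺(aq)
Q = [Cd²⁺] / ([Ni²⁺]); log Q = -1.499.
E = E° − (0.0592/n) log Q = +0.16 − (0.0592/2)(-1.499) = +0.204 V.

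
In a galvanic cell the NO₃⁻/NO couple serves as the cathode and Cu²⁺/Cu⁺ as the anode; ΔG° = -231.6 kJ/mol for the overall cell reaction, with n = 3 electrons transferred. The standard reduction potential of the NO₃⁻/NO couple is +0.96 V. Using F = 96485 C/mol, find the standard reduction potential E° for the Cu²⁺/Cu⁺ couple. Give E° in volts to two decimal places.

E°cell = −ΔG°/(nF) = −(-231.6×10³)/((3)(96485)) = +0.800 V.
Since NO₃⁻/NO is the cathode and Cu²⁺/Cu⁺ the anode, E°cell = E°(NO₃⁻/NO) − E°(Cu²⁺/Cu⁺).
So E°(Cu²⁺/Cu⁺) = E°(NO₃⁻/NO) − E°cell = (+0.96) − (+0.800) = +0.16 V.

+0.16 V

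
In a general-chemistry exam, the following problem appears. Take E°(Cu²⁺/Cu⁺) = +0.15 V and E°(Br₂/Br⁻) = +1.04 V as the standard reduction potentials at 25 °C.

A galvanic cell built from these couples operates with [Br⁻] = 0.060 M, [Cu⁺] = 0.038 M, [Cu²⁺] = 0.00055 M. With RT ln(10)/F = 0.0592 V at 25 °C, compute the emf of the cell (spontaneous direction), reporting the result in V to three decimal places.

Br₂/Br⁻ is the cathode (higher E°), Cu²⁺/Cu⁺ the anode: E°cell = +1.04 − (+0.15) = +0.89 V, n = 2.
Overall: Br₂(l) + 2 Cu⁺(aq) → 2 Br⁻(aq) + 2 Cu²⁺(aq)
Q = [Br⁻]^2·[Cu²⁺]^2 / ([Cu⁺]^2); log Q = -6.123.
E = E° − (0.0592/n) log Q = +0.89 − (0.0592/2)(-6.123) = +1.071 V.

+1.071 V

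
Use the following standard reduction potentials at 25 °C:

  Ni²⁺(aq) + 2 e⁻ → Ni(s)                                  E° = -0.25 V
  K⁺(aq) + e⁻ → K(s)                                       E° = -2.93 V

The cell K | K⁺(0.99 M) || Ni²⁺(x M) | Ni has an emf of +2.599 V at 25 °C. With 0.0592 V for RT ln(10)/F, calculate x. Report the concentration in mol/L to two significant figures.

Ni²⁺/Ni is the cathode, K⁺/K the anode: E°cell = +2.68 V, n = 2.
Overall reaction: Ni²⁺(aq) + 2 K(s) → Ni(s) + 2 K⁺(aq); Q = [K⁺]^2/[Ni²⁺]^1.
From E = E° − (0.0592/n) log Q: log Q = (E° − E)·n/0.0592 = (+2.68 − (+2.599))·2/0.0592 = 2.7365.
So 1·log[Ni²⁺] = 2·log(0.99) − log Q = -0.0087 − (2.7365) = -2.7452; [Ni²⁺] = 10^(-2.7452) ≈ 0.0018 M.

0.0018 M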